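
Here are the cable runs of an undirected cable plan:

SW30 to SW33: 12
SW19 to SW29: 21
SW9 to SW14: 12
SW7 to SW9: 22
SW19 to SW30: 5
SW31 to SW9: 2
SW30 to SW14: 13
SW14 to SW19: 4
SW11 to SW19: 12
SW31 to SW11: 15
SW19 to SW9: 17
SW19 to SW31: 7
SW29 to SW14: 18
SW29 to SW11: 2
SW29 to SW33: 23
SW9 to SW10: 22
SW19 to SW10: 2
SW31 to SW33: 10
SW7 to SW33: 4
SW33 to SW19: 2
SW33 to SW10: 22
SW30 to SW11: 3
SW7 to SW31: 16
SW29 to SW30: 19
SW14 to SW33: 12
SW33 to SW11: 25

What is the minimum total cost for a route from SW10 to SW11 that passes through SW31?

Shortest SW10→SW31: SW10 → SW19 → SW31 = 9
Best SW31 to SW11: SW31 → SW11 costing 15
Total via SW31: 9 + 15 = 24.

24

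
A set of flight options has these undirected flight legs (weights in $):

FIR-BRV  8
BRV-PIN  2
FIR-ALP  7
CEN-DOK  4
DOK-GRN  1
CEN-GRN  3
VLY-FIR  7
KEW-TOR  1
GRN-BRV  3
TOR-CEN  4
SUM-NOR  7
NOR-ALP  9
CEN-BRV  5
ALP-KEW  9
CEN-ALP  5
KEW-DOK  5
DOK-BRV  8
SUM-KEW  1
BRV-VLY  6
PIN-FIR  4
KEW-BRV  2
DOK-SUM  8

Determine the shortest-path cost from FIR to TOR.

Compare a few routes:
FIR–BRV–KEW–TOR: 8+2+1 = 11
FIR–PIN–BRV–KEW–TOR: 4+2+2+1 = 9
FIR–PIN–BRV–CEN–TOR: 4+2+5+4 = 15
Cheapest is FIR–PIN–BRV–KEW–TOR at $9.

$9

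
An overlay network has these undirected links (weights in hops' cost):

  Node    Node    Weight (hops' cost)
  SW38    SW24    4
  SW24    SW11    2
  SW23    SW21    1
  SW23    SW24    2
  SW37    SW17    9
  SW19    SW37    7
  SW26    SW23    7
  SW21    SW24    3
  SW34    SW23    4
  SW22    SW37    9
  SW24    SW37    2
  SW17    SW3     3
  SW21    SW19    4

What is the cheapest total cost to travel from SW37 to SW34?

8 hops' cost

Compare a few routes:
SW37–SW24–SW23–SW34: 2+2+4 = 8
SW37–SW19–SW21–SW23–SW34: 7+4+1+4 = 16
SW37–SW24–SW21–SW23–SW34: 2+3+1+4 = 10
Cheapest is SW37–SW24–SW23–SW34 at 8 hops' cost.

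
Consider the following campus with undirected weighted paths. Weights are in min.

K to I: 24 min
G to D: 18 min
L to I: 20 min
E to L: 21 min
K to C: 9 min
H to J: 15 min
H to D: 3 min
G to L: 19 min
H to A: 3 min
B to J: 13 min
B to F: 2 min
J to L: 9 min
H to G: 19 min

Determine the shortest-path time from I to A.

47 min

Shortest distances from I:
I: 0
L: 20  (via I)
K: 24  (via I)
J: 29  (via L)
C: 33  (via K)
G: 39  (via L)
E: 41  (via L)
B: 42  (via J)
F: 44  (via B)
H: 44  (via J)
A: 47  (via H)
Shortest route: I → L → J → H → A = 47 min.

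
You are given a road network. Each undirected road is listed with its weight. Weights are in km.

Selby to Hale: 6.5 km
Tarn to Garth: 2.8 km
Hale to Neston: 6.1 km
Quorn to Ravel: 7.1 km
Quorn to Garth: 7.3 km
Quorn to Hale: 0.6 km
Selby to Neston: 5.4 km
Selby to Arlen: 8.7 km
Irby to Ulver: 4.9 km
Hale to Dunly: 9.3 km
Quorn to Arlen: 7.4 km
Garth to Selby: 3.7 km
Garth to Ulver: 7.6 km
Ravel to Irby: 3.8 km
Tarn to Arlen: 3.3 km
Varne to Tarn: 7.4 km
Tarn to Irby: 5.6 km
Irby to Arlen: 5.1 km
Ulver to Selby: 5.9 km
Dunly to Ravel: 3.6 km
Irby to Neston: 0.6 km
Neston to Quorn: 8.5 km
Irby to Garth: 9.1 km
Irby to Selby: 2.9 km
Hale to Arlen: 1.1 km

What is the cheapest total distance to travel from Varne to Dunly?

Candidate routes:
Varne - Tarn - Arlen - Hale - Quorn - Ravel - Dunly: 7.4+3.3+1.1+0.6+7.1+3.6 = 23.1
Varne - Tarn - Arlen - Irby - Ravel - Dunly: 7.4+3.3+5.1+3.8+3.6 = 23.2
Varne - Tarn - Irby - Ravel - Dunly: 7.4+5.6+3.8+3.6 = 20.4
Varne - Tarn - Arlen - Hale - Dunly: 7.4+3.3+1.1+9.3 = 21.1
The minimum is 20.4 km via Varne - Tarn - Irby - Ravel - Dunly.

20.4 km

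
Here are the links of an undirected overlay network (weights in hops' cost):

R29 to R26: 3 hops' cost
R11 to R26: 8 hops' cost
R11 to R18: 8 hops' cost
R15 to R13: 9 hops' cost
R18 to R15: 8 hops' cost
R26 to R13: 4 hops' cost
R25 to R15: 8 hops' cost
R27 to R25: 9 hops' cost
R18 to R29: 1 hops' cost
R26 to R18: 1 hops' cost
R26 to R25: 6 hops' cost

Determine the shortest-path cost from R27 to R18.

Compare a few routes:
R27 - R25 - R26 - R29 - R18: 9+6+3+1 = 19
R27 - R25 - R15 - R18: 9+8+8 = 25
R27 - R25 - R26 - R18: 9+6+1 = 16
Cheapest is R27 - R25 - R26 - R18 at 16 hops' cost.

16 hops' cost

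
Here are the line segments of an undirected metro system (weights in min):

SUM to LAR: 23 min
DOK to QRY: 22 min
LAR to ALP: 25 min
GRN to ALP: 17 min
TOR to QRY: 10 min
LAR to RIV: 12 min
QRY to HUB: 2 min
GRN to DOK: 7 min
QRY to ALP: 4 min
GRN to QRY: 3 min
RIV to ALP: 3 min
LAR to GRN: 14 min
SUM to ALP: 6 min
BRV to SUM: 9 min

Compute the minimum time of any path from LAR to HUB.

19 min

Enumerating some paths:
LAR - RIV - ALP - QRY - HUB: 12+3+4+2 = 21
LAR - GRN - QRY - HUB: 14+3+2 = 19
The minimum is 19 min via LAR - GRN - QRY - HUB.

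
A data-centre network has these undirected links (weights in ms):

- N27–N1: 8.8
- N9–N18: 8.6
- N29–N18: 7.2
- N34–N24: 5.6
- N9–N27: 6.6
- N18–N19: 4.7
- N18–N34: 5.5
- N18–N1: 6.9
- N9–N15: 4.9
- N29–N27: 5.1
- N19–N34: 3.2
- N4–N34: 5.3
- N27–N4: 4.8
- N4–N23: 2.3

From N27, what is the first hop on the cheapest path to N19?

N4

Candidate routes:
N27–N29–N18–N19: 5.1+7.2+4.7 = 17
N27–N4–N34–N19: 4.8+5.3+3.2 = 13.3
The minimum is 13.3 ms via N27–N4–N34–N19.
So from N27 the first move is to N4.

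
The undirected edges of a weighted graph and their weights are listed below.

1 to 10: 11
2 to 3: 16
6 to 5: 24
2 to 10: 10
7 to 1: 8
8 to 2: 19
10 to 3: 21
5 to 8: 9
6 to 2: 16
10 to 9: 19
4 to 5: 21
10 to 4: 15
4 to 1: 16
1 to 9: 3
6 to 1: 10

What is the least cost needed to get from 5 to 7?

Shortest distances from 5:
5: 0
8: 9  (via 5)
4: 21  (via 5)
6: 24  (via 5)
2: 28  (via 8)
1: 34  (via 6)
10: 36  (via 4)
9: 37  (via 1)
7: 42  (via 1)
Shortest route: 5 → 6 → 1 → 7 = 42.

42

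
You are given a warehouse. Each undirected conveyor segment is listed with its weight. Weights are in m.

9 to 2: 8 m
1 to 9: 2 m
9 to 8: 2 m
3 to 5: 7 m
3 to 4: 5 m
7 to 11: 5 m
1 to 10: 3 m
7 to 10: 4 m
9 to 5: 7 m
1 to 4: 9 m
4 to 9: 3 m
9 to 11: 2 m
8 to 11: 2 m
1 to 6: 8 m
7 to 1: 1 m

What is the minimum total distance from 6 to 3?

Compare a few routes:
6–1–9–4–3: 8+2+3+5 = 18
6–1–4–3: 8+9+5 = 22
6–1–9–5–3: 8+2+7+7 = 24
6–1–7–11–9–4–3: 8+1+5+2+3+5 = 24
The minimum is 18 m via 6–1–9–4–3.

18 m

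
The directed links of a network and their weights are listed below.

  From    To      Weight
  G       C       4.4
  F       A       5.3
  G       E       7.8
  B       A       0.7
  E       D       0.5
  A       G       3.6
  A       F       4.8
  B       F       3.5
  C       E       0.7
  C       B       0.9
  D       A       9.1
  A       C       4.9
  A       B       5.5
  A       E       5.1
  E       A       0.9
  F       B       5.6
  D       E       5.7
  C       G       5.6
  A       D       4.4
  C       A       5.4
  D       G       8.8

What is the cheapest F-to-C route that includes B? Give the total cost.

11.2

Best F to B: F–B costing 5.6
Best B to C: B–A–C costing 5.6
Total via B: 5.6 + 5.6 = 11.2.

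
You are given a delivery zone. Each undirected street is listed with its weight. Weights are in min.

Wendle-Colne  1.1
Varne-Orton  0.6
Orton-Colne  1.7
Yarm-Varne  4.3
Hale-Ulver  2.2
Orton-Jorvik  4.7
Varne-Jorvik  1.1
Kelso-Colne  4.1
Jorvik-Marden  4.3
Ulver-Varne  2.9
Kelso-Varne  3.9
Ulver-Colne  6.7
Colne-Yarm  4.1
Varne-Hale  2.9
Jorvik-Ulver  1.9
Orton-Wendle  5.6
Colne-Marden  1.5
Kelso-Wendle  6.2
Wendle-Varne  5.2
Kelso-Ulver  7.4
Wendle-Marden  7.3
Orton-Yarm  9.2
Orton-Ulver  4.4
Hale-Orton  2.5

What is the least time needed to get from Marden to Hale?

Compare a few routes:
Marden - Colne - Orton - Hale: 1.5+1.7+2.5 = 5.7
Marden - Colne - Orton - Varne - Hale: 1.5+1.7+0.6+2.9 = 6.7
The minimum is 5.7 min via Marden - Colne - Orton - Hale.

5.7 min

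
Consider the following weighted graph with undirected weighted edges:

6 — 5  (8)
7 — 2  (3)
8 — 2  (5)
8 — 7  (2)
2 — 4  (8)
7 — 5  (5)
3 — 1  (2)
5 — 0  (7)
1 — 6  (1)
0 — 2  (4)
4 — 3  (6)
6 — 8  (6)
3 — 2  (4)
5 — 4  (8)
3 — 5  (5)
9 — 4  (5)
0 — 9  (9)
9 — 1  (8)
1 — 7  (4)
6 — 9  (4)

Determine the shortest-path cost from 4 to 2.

Candidate routes:
4 - 3 - 1 - 7 - 2: 6+2+4+3 = 15
4 - 3 - 2: 6+4 = 10
4 - 2: 8 = 8
The minimum is 8 via 4 - 2.

8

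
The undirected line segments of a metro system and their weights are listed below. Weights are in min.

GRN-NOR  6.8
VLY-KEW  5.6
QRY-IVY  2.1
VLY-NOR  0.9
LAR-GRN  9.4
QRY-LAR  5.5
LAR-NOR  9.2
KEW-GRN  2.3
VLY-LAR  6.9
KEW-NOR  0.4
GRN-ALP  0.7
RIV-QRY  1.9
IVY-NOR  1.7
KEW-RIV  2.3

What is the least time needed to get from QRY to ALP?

Running Dijkstra from QRY:
QRY: 0
RIV: 1.9  (via QRY)
IVY: 2.1  (via QRY)
NOR: 3.8  (via IVY)
KEW: 4.2  (via RIV)
VLY: 4.7  (via NOR)
LAR: 5.5  (via QRY)
GRN: 6.5  (via KEW)
ALP: 7.2  (via GRN)
Shortest route: QRY → RIV → KEW → GRN → ALP = 7.2 min.

7.2 min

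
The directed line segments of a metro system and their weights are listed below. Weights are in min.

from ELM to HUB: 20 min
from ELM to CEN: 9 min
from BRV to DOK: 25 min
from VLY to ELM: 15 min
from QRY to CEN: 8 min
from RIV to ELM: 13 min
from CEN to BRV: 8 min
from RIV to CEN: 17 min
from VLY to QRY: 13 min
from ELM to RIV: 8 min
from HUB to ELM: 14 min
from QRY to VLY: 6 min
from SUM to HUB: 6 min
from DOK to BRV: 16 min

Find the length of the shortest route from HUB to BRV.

31 min

Compare a few routes:
HUB–ELM–RIV–CEN–BRV: 14+8+17+8 = 47
HUB–ELM–CEN–BRV: 14+9+8 = 31
The minimum is 31 min via HUB–ELM–CEN–BRV.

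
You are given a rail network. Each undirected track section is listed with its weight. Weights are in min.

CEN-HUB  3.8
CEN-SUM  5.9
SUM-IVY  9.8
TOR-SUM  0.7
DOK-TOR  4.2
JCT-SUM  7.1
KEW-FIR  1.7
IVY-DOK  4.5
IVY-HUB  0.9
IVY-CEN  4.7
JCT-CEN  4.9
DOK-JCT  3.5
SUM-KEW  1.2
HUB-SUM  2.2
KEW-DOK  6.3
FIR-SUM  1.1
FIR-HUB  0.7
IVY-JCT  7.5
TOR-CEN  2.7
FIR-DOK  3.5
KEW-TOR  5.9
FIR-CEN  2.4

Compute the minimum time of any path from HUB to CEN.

3.1 min

Candidate routes:
HUB → FIR → SUM → TOR → CEN: 0.7+1.1+0.7+2.7 = 5.2
HUB → FIR → CEN: 0.7+2.4 = 3.1
HUB → CEN: 3.8 = 3.8
Cheapest is HUB → FIR → CEN at 3.1 min.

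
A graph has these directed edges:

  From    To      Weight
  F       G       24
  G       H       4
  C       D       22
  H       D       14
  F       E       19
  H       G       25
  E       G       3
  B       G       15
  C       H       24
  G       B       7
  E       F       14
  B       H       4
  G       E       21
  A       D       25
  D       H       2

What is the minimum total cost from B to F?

50

Compare a few routes:
B → G → E → F: 15+21+14 = 50
B → H → G → E → F: 4+25+21+14 = 64
Cheapest is B → G → E → F at 50.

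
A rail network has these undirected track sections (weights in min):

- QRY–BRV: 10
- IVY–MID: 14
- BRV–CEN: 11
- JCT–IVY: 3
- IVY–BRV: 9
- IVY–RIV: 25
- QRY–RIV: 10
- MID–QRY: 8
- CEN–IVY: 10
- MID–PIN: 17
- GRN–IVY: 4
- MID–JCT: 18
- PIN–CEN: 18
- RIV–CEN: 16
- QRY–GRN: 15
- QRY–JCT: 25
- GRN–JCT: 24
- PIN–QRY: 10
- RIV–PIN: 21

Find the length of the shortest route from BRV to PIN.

Settle nodes by increasing distance from BRV:
BRV: 0
IVY: 9  (via BRV)
QRY: 10  (via BRV)
CEN: 11  (via BRV)
JCT: 12  (via IVY)
GRN: 13  (via IVY)
MID: 18  (via QRY)
PIN: 20  (via QRY)
Shortest route: BRV → QRY → PIN = 20 min.

20 min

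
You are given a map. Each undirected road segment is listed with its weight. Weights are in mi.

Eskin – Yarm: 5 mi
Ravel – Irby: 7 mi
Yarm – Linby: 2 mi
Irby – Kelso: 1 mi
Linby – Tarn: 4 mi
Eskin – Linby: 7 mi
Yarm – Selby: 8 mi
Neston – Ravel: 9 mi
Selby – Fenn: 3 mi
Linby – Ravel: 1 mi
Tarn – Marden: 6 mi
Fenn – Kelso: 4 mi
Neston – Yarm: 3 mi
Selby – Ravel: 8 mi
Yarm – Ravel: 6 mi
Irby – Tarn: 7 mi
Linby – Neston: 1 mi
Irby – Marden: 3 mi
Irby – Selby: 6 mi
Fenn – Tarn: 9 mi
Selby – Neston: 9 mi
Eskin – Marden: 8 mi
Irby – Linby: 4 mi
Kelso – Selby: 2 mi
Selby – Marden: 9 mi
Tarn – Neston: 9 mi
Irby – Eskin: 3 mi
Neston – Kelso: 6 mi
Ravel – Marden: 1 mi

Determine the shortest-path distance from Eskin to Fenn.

Settle nodes by increasing distance from Eskin:
Eskin: 0
Irby: 3  (via Eskin)
Kelso: 4  (via Irby)
Yarm: 5  (via Eskin)
Selby: 6  (via Kelso)
Marden: 6  (via Irby)
Linby: 7  (via Eskin)
Ravel: 7  (via Marden)
Neston: 8  (via Yarm)
Fenn: 8  (via Kelso)
Shortest route: Eskin → Irby → Kelso → Fenn = 8 mi.

8 mi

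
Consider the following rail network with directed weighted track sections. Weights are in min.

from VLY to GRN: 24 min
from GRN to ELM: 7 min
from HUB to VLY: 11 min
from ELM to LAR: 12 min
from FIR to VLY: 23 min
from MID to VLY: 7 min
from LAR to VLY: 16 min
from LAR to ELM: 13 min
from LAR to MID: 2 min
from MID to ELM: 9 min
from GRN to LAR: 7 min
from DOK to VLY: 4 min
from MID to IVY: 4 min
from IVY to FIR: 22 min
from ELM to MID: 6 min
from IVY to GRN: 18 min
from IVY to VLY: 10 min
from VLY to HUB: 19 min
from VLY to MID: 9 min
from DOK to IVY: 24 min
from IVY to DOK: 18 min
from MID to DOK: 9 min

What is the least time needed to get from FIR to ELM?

41 min

Settle nodes by increasing distance from FIR:
FIR: 0
VLY: 23  (via FIR)
MID: 32  (via VLY)
IVY: 36  (via MID)
ELM: 41  (via MID)
Shortest route: FIR → VLY → MID → ELM = 41 min.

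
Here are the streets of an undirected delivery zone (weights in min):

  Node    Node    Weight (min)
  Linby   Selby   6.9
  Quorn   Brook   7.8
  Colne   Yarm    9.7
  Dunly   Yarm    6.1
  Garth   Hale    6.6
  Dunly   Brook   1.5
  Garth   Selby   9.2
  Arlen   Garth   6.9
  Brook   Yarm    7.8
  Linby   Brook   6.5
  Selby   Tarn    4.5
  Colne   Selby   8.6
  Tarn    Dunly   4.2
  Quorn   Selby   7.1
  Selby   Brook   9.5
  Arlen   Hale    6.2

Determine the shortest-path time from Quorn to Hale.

22.9 min

Running Dijkstra from Quorn:
Quorn: 0
Selby: 7.1  (via Quorn)
Brook: 7.8  (via Quorn)
Dunly: 9.3  (via Brook)
Tarn: 11.6  (via Selby)
Linby: 14  (via Selby)
Yarm: 15.4  (via Dunly)
Colne: 15.7  (via Selby)
Garth: 16.3  (via Selby)
Hale: 22.9  (via Garth)
Shortest route: Quorn → Selby → Garth → Hale = 22.9 min.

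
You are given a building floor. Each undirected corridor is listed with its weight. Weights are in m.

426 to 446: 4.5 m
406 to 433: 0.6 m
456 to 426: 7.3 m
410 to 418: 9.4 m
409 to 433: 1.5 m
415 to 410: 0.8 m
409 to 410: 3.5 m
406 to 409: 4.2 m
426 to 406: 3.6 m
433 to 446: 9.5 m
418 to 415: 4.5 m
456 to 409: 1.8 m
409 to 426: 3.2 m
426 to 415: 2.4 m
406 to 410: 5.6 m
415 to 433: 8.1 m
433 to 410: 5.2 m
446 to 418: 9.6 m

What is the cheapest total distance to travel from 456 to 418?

10.6 m

Enumerating some paths:
456–409–410–415–418: 1.8+3.5+0.8+4.5 = 10.6
456–409–426–415–418: 1.8+3.2+2.4+4.5 = 11.9
The minimum is 10.6 m via 456–409–410–415–418.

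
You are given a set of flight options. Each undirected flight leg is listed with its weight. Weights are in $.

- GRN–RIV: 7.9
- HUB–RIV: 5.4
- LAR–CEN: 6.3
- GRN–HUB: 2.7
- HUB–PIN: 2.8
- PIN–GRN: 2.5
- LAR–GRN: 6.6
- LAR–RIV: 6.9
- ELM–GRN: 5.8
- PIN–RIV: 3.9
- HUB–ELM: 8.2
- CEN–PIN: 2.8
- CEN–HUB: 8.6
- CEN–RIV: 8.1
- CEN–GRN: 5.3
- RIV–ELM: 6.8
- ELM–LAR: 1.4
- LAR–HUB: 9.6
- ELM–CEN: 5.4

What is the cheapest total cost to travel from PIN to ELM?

$8.2

Compare a few routes:
PIN - GRN - ELM: 2.5+5.8 = 8.3
PIN - CEN - ELM: 2.8+5.4 = 8.2
The minimum is $8.2 via PIN - CEN - ELM.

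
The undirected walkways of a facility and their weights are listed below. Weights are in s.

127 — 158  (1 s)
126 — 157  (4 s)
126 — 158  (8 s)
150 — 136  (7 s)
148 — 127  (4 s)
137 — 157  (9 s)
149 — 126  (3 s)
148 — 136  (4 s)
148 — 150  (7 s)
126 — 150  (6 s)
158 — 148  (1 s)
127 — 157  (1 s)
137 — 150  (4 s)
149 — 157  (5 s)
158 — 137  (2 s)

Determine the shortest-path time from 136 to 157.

Settle nodes by increasing distance from 136:
136: 0
148: 4  (via 136)
158: 5  (via 148)
127: 6  (via 158)
157: 7  (via 127)
Shortest route: 136 → 148 → 158 → 127 → 157 = 7 s.

7 s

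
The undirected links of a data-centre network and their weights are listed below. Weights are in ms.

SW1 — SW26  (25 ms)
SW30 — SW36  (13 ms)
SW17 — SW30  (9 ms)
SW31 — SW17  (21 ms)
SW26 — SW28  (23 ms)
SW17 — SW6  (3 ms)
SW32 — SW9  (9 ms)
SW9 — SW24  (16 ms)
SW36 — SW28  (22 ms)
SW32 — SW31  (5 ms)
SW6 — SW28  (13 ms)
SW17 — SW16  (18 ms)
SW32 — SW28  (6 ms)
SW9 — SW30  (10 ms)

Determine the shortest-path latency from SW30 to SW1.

Enumerating some paths:
SW30 - SW17 - SW31 - SW32 - SW28 - SW26 - SW1: 9+21+5+6+23+25 = 89
SW30 - SW36 - SW28 - SW26 - SW1: 13+22+23+25 = 83
SW30 - SW9 - SW32 - SW31 - SW17 - SW6 - SW28 - SW26 - SW1: 10+9+5+21+3+13+23+25 = 109
SW30 - SW17 - SW6 - SW28 - SW26 - SW1: 9+3+13+23+25 = 73
The minimum is 73 ms via SW30 - SW17 - SW6 - SW28 - SW26 - SW1.

73 ms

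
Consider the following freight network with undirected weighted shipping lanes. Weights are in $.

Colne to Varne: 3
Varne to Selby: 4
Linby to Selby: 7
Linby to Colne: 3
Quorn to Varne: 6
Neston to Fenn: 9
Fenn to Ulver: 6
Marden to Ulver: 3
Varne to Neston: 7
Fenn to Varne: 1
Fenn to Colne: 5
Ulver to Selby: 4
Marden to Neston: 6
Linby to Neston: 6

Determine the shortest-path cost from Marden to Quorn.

$16

Compare a few routes:
Marden → Neston → Varne → Quorn: 6+7+6 = 19
Marden → Ulver → Selby → Varne → Quorn: 3+4+4+6 = 17
Marden → Neston → Fenn → Varne → Quorn: 6+9+1+6 = 22
Marden → Ulver → Fenn → Varne → Quorn: 3+6+1+6 = 16
The minimum is $16 via Marden → Ulver → Fenn → Varne → Quorn.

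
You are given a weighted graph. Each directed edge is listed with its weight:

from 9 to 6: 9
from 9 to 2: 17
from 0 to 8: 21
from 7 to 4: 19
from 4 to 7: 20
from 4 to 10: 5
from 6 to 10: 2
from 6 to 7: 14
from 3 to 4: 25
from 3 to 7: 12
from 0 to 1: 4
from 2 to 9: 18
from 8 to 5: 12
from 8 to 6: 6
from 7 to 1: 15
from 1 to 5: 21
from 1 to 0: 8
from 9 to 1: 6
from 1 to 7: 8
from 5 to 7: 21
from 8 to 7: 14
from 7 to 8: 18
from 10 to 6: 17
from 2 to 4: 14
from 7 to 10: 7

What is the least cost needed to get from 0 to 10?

Running Dijkstra from 0:
0: 0
1: 4  (via 0)
7: 12  (via 1)
10: 19  (via 7)
Shortest route: 0 → 1 → 7 → 10 = 19.

19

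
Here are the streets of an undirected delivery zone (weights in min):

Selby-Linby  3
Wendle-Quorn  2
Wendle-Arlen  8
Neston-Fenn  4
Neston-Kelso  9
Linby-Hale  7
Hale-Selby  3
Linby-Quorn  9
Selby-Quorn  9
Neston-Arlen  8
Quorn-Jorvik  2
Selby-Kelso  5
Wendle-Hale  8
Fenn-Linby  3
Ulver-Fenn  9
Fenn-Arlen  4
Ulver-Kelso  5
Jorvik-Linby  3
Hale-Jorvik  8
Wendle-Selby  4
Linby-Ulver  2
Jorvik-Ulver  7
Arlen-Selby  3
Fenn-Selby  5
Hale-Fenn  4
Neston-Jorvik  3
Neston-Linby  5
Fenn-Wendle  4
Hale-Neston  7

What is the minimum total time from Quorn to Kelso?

Candidate routes:
Quorn → Jorvik → Linby → Ulver → Kelso: 2+3+2+5 = 12
Quorn → Wendle → Selby → Kelso: 2+4+5 = 11
The minimum is 11 min via Quorn → Wendle → Selby → Kelso.

11 min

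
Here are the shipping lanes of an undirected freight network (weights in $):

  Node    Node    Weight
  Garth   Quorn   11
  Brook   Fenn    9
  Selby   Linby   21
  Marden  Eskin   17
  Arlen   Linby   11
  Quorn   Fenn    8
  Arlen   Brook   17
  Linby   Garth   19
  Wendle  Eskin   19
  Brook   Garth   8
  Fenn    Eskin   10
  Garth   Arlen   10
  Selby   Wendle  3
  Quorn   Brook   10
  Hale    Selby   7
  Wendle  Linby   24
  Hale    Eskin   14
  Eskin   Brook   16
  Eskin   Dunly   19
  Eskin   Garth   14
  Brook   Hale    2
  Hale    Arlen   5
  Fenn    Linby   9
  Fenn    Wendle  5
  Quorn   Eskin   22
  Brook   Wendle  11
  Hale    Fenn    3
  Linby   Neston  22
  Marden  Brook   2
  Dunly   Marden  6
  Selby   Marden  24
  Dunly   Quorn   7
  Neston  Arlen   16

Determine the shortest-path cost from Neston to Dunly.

$31

Candidate routes:
Neston - Arlen - Hale - Fenn - Brook - Marden - Dunly: 16+5+3+9+2+6 = 41
Neston - Arlen - Hale - Fenn - Quorn - Dunly: 16+5+3+8+7 = 39
Neston - Arlen - Hale - Brook - Quorn - Dunly: 16+5+2+10+7 = 40
Neston - Arlen - Hale - Brook - Marden - Dunly: 16+5+2+2+6 = 31
The minimum is $31 via Neston - Arlen - Hale - Brook - Marden - Dunly.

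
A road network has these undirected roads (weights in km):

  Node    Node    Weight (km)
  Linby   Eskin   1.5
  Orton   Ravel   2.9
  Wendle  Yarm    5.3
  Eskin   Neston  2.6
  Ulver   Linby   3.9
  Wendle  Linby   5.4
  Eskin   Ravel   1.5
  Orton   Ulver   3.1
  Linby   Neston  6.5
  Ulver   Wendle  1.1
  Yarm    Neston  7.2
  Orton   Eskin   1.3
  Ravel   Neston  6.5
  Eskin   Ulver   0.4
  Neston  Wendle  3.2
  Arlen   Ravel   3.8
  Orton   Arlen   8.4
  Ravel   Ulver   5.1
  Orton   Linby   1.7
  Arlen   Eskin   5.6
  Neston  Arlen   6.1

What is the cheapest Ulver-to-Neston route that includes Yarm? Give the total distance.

Best Ulver to Yarm: Ulver–Wendle–Yarm costing 6.4
Shortest Yarm→Neston: Yarm–Neston = 7.2
Total via Yarm: 6.4 + 7.2 = 13.6 km.

13.6 km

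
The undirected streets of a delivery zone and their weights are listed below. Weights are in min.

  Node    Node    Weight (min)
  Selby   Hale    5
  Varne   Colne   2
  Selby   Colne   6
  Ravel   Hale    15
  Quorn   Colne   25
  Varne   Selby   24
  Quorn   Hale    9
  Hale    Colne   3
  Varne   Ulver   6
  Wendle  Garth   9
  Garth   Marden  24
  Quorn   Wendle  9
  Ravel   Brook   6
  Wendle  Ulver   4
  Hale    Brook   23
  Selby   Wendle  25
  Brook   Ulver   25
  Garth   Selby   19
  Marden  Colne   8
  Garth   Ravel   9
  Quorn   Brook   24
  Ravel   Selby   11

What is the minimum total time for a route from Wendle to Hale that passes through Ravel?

33 min

Shortest Wendle→Ravel: Wendle–Garth–Ravel = 18
Shortest Ravel→Hale: Ravel–Hale = 15
Total via Ravel: 18 + 15 = 33 min.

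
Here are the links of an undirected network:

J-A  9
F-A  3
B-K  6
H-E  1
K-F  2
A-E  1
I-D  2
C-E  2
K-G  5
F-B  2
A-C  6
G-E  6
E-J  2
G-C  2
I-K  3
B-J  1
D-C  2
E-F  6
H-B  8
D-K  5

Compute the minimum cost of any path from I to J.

Settle nodes by increasing distance from I:
I: 0
D: 2  (via I)
K: 3  (via I)
C: 4  (via D)
F: 5  (via K)
E: 6  (via C)
G: 6  (via C)
A: 7  (via E)
B: 7  (via F)
H: 7  (via E)
J: 8  (via E)
Shortest route: I → D → C → E → J = 8.

8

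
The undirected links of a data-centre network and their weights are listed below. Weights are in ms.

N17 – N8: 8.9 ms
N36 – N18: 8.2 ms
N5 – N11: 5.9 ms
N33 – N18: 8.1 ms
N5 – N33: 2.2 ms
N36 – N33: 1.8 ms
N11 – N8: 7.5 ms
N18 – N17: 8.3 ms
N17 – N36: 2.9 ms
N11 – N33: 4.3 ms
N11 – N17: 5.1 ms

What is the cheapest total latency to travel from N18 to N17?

Candidate routes:
N18 → N33 → N36 → N17: 8.1+1.8+2.9 = 12.8
N18 → N17: 8.3 = 8.3
N18 → N36 → N17: 8.2+2.9 = 11.1
Cheapest is N18 → N17 at 8.3 ms.

8.3 ms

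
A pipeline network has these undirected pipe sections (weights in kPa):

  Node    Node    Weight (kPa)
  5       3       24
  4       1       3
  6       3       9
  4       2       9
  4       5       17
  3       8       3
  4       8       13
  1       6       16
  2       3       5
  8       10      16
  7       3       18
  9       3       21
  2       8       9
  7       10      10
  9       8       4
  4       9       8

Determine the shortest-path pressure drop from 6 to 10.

28 kPa

Compare a few routes:
6 → 1 → 4 → 9 → 8 → 10: 16+3+8+4+16 = 47
6 → 3 → 7 → 10: 9+18+10 = 37
6 → 3 → 8 → 10: 9+3+16 = 28
6 → 3 → 2 → 8 → 10: 9+5+9+16 = 39
Cheapest is 6 → 3 → 8 → 10 at 28 kPa.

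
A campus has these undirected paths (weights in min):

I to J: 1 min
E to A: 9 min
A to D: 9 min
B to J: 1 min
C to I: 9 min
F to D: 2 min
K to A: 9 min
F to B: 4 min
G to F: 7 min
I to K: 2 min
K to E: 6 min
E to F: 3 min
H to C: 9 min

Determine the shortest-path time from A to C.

Compare a few routes:
A–D–F–B–J–I–C: 9+2+4+1+1+9 = 26
A–E–K–I–C: 9+6+2+9 = 26
A–E–F–B–J–I–C: 9+3+4+1+1+9 = 27
A–K–I–C: 9+2+9 = 20
Cheapest is A–K–I–C at 20 min.

20 min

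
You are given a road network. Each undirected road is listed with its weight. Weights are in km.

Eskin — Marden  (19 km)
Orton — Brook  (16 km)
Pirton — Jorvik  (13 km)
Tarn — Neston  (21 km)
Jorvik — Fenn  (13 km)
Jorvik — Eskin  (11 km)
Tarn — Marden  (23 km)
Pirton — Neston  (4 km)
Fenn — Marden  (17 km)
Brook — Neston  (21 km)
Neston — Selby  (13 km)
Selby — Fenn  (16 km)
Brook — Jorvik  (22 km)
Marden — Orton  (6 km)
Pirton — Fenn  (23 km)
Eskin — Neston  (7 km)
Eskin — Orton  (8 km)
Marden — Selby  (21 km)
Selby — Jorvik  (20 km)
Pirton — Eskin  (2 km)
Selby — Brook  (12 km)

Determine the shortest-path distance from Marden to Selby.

Compare a few routes:
Marden - Orton - Brook - Selby: 6+16+12 = 34
Marden - Orton - Eskin - Pirton - Neston - Selby: 6+8+2+4+13 = 33
Marden - Selby: 21 = 21
Marden - Fenn - Selby: 17+16 = 33
Cheapest is Marden - Selby at 21 km.

21 km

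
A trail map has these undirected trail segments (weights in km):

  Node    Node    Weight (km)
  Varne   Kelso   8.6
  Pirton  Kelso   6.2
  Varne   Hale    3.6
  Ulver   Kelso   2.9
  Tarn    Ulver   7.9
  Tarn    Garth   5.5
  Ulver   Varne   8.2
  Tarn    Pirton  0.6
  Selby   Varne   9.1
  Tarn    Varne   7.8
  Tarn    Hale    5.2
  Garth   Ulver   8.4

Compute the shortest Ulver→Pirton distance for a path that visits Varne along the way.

16.6 km

Shortest Ulver→Varne: Ulver → Varne = 8.2
Best Varne to Pirton: Varne → Tarn → Pirton costing 8.4
Total via Varne: 8.2 + 8.4 = 16.6 km.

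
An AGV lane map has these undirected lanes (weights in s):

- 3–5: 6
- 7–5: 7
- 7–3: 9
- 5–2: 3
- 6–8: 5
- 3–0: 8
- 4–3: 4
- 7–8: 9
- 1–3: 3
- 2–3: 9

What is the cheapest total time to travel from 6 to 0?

Compare a few routes:
6–8–7–3–0: 5+9+9+8 = 31
6–8–7–5–3–0: 5+9+7+6+8 = 35
6–8–7–5–2–3–0: 5+9+7+3+9+8 = 41
The minimum is 31 s via 6–8–7–3–0.

31 s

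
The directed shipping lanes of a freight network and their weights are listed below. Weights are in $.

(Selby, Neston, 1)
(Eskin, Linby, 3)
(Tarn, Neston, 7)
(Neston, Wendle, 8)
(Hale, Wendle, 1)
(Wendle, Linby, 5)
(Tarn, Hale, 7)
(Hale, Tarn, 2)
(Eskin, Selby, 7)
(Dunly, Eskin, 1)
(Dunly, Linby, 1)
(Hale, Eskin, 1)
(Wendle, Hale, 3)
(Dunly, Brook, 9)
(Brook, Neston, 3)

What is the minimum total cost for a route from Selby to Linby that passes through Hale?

$16

Best Selby to Hale: Selby → Neston → Wendle → Hale costing 12
Shortest Hale→Linby: Hale → Eskin → Linby = 4
Total via Hale: 12 + 4 = $16.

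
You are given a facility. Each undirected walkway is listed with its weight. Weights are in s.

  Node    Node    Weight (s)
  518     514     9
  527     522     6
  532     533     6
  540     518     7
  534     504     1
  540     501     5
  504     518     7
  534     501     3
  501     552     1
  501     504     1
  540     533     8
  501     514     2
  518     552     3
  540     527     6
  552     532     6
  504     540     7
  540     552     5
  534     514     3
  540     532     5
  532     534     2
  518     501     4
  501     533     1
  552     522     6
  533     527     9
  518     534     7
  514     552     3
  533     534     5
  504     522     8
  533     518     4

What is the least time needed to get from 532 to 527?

11 s

Shortest distances from 532:
532: 0
534: 2  (via 532)
504: 3  (via 534)
501: 4  (via 504)
552: 5  (via 501)
540: 5  (via 532)
533: 5  (via 501)
514: 5  (via 534)
518: 8  (via 501)
527: 11  (via 540)
Shortest route: 532 → 540 → 527 = 11 s.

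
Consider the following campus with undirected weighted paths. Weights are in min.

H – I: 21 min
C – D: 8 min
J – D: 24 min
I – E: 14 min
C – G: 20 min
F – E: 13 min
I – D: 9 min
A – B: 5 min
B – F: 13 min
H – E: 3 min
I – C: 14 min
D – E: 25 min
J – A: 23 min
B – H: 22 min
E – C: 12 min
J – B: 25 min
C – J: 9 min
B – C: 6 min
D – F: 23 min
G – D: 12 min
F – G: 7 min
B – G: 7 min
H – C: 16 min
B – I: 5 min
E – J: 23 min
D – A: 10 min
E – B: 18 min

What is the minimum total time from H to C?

Shortest distances from H:
H: 0
E: 3  (via H)
C: 15  (via E)
Shortest route: H → E → C = 15 min.

15 min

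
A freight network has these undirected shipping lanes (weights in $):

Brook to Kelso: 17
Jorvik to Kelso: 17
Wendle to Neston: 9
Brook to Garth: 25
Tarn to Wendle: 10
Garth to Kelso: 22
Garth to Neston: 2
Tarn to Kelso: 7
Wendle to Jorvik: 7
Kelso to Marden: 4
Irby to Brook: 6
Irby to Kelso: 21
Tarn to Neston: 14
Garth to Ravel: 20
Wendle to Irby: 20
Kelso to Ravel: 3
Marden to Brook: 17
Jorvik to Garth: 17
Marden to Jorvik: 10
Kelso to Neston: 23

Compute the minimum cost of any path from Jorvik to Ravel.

$17

Compare a few routes:
Jorvik → Marden → Kelso → Ravel: 10+4+3 = 17
Jorvik → Garth → Ravel: 17+20 = 37
Jorvik → Wendle → Tarn → Kelso → Ravel: 7+10+7+3 = 27
Jorvik → Kelso → Ravel: 17+3 = 20
Cheapest is Jorvik → Marden → Kelso → Ravel at $17.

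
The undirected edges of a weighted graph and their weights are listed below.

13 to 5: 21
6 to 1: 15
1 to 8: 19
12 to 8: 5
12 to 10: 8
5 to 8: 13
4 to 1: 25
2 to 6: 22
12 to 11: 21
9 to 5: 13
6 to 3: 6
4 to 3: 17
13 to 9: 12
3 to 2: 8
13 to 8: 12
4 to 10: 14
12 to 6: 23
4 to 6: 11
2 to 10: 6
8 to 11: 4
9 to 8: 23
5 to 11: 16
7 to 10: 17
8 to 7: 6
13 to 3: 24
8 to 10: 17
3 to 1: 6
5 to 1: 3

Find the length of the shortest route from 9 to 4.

Shortest distances from 9:
9: 0
13: 12  (via 9)
5: 13  (via 9)
1: 16  (via 5)
3: 22  (via 1)
8: 23  (via 9)
11: 27  (via 8)
6: 28  (via 3)
12: 28  (via 8)
7: 29  (via 8)
2: 30  (via 3)
10: 36  (via 12)
4: 39  (via 3)
Shortest route: 9 → 5 → 1 → 3 → 4 = 39.

39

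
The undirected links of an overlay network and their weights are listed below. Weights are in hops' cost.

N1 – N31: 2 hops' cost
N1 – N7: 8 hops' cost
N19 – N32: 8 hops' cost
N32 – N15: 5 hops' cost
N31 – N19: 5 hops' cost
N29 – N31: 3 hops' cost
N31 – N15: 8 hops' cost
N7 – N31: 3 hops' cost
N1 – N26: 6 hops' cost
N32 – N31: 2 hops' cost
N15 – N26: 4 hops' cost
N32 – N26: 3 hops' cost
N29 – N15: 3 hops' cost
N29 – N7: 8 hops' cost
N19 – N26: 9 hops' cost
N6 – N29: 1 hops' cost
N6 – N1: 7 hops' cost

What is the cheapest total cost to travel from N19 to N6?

Enumerating some paths:
N19–N32–N31–N29–N6: 8+2+3+1 = 14
N19–N31–N1–N6: 5+2+7 = 14
N19–N31–N29–N6: 5+3+1 = 9
The minimum is 9 hops' cost via N19–N31–N29–N6.

9 hops' cost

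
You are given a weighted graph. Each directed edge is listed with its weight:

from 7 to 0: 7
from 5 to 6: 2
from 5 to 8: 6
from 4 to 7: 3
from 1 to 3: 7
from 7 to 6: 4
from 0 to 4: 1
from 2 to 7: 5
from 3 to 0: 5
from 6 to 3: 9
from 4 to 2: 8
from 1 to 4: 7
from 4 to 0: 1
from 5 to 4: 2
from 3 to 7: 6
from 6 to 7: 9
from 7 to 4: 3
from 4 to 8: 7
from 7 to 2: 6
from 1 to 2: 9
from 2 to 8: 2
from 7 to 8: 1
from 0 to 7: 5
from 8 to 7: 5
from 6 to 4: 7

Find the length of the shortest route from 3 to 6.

10

Settle nodes by increasing distance from 3:
3: 0
0: 5  (via 3)
4: 6  (via 0)
7: 6  (via 3)
8: 7  (via 7)
6: 10  (via 7)
Shortest route: 3–7–6 = 10.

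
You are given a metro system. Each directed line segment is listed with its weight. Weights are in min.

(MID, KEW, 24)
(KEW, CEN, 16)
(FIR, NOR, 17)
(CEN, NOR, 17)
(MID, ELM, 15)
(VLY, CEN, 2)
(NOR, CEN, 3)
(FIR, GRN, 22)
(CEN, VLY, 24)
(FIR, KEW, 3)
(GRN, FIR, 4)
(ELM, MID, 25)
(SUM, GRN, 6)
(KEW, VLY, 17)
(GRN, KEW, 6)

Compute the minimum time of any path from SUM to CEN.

28 min

Enumerating some paths:
SUM–GRN–FIR–KEW–CEN: 6+4+3+16 = 29
SUM–GRN–KEW–CEN: 6+6+16 = 28
The minimum is 28 min via SUM–GRN–KEW–CEN.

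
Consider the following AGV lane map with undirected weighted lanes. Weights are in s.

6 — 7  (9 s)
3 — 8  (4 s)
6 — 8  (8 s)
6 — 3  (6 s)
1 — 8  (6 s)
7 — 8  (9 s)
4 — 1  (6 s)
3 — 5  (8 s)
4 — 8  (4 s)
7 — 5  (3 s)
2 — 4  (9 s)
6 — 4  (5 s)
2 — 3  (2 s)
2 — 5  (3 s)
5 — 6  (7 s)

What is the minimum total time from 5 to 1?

Shortest distances from 5:
5: 0
2: 3  (via 5)
7: 3  (via 5)
3: 5  (via 2)
6: 7  (via 5)
8: 9  (via 3)
4: 12  (via 2)
1: 15  (via 8)
Shortest route: 5–2–3–8–1 = 15 s.

15 s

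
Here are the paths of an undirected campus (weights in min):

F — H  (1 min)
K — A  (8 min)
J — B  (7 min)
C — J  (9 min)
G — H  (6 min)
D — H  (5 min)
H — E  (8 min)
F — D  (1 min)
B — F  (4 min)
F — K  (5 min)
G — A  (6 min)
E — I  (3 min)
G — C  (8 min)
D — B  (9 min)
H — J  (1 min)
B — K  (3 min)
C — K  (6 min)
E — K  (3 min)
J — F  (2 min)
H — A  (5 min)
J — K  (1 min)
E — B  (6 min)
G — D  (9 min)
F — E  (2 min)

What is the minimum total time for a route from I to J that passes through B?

Best I to B: I → E → B costing 9
Shortest B→J: B → K → J = 4
Total via B: 9 + 4 = 13 min.

13 min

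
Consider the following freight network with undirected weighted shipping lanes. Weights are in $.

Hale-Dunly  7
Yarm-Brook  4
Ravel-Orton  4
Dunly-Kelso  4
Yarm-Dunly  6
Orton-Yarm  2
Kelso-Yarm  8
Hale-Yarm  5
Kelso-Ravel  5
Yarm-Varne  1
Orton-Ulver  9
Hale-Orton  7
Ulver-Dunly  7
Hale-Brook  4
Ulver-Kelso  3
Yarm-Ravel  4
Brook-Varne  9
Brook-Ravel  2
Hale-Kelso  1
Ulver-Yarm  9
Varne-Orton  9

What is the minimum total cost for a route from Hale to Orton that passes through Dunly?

$13

Best Hale to Dunly: Hale–Kelso–Dunly costing 5
Best Dunly to Orton: Dunly–Yarm–Orton costing 8
Total via Dunly: 5 + 8 = $13.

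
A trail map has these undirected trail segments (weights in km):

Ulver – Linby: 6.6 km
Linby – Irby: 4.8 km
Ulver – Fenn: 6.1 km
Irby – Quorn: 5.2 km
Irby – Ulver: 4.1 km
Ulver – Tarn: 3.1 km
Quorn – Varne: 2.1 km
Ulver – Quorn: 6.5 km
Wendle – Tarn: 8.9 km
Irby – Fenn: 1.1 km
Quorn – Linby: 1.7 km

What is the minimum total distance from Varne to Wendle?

Compare a few routes:
Varne–Quorn–Irby–Ulver–Tarn–Wendle: 2.1+5.2+4.1+3.1+8.9 = 23.4
Varne–Quorn–Ulver–Tarn–Wendle: 2.1+6.5+3.1+8.9 = 20.6
Varne–Quorn–Linby–Ulver–Tarn–Wendle: 2.1+1.7+6.6+3.1+8.9 = 22.4
The minimum is 20.6 km via Varne–Quorn–Ulver–Tarn–Wendle.

20.6 km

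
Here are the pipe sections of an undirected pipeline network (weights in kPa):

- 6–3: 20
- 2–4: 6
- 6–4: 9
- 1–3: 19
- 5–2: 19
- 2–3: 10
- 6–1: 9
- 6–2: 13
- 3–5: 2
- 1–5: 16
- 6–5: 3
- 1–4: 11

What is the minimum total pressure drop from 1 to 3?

Settle nodes by increasing distance from 1:
1: 0
6: 9  (via 1)
4: 11  (via 1)
5: 12  (via 6)
3: 14  (via 5)
Shortest route: 1–6–5–3 = 14 kPa.

14 kPa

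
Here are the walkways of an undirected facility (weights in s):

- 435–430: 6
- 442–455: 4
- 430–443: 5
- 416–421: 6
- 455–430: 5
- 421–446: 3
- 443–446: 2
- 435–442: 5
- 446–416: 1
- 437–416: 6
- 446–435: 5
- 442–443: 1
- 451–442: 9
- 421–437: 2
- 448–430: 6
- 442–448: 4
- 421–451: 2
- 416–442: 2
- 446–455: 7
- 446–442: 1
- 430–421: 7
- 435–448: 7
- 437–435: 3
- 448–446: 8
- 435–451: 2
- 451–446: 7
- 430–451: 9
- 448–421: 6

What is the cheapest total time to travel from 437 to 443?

7 s

Enumerating some paths:
437 → 421 → 446 → 443: 2+3+2 = 7
437 → 416 → 446 → 443: 6+1+2 = 9
The minimum is 7 s via 437 → 421 → 446 → 443.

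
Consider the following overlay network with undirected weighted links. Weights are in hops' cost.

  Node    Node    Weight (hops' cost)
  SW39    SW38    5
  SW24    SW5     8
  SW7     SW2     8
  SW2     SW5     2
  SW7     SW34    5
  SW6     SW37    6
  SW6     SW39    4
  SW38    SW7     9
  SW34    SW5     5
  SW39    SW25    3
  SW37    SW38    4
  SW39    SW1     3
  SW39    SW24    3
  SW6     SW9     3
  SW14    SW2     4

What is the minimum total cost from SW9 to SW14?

24 hops' cost

Running Dijkstra from SW9:
SW9: 0
SW6: 3  (via SW9)
SW39: 7  (via SW6)
SW37: 9  (via SW6)
SW24: 10  (via SW39)
SW25: 10  (via SW39)
SW1: 10  (via SW39)
SW38: 12  (via SW39)
SW5: 18  (via SW24)
SW2: 20  (via SW5)
SW7: 21  (via SW38)
SW34: 23  (via SW5)
SW14: 24  (via SW2)
Shortest route: SW9 → SW6 → SW39 → SW24 → SW5 → SW2 → SW14 = 24 hops' cost.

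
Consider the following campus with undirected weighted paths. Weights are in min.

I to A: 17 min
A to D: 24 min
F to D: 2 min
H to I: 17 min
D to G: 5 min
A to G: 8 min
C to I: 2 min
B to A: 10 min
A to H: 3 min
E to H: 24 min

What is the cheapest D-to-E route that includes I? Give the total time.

71 min

Best D to I: D → G → A → I costing 30
Best I to E: I → H → E costing 41
Total via I: 30 + 41 = 71 min.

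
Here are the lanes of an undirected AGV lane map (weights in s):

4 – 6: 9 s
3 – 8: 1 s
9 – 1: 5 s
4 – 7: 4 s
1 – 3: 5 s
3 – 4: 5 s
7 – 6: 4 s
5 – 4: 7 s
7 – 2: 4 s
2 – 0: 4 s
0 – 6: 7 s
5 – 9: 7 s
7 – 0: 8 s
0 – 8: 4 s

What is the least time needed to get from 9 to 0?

Running Dijkstra from 9:
9: 0
1: 5  (via 9)
5: 7  (via 9)
3: 10  (via 1)
8: 11  (via 3)
4: 14  (via 5)
0: 15  (via 8)
Shortest route: 9 → 1 → 3 → 8 → 0 = 15 s.

15 s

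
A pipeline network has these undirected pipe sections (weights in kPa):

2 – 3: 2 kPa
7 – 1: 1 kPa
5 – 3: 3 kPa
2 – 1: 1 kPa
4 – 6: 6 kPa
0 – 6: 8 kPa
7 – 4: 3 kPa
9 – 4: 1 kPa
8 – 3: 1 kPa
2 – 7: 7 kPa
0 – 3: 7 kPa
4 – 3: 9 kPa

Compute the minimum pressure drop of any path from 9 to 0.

Compare a few routes:
9 → 4 → 6 → 0: 1+6+8 = 15
9 → 4 → 3 → 0: 1+9+7 = 17
Cheapest is 9 → 4 → 6 → 0 at 15 kPa.

15 kPa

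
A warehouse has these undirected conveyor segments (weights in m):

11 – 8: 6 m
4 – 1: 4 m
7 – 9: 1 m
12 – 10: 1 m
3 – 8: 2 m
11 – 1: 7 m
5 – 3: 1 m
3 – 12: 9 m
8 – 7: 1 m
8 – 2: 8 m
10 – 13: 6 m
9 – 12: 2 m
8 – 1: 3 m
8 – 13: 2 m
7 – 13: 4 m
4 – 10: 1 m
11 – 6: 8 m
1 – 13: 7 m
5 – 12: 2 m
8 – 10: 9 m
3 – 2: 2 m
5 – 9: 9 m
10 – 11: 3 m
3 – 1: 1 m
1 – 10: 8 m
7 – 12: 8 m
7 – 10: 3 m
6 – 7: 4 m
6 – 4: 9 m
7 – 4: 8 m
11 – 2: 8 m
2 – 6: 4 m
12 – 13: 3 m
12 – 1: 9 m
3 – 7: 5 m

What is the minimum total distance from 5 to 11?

6 m

Candidate routes:
5 - 3 - 8 - 11: 1+2+6 = 9
5 - 3 - 8 - 7 - 10 - 11: 1+2+1+3+3 = 10
5 - 3 - 1 - 11: 1+1+7 = 9
5 - 12 - 10 - 11: 2+1+3 = 6
Cheapest is 5 - 12 - 10 - 11 at 6 m.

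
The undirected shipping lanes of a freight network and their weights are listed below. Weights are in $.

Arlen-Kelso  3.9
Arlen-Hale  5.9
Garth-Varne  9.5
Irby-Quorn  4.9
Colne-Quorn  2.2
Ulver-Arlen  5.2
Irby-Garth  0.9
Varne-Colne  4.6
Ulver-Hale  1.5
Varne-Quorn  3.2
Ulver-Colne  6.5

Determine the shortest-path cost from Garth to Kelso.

$23.6

Settle nodes by increasing distance from Garth:
Garth: 0
Irby: 0.9  (via Garth)
Quorn: 5.8  (via Irby)
Colne: 8  (via Quorn)
Varne: 9  (via Quorn)
Ulver: 14.5  (via Colne)
Hale: 16  (via Ulver)
Arlen: 19.7  (via Ulver)
Kelso: 23.6  (via Arlen)
Shortest route: Garth–Irby–Quorn–Colne–Ulver–Arlen–Kelso = $23.6.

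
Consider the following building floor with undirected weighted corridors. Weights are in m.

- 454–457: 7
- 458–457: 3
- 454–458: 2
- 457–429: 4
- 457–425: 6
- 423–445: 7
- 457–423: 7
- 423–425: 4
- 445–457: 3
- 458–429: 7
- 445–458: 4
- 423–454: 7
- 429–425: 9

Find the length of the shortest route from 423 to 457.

Enumerating some paths:
423 - 425 - 457: 4+6 = 10
423 - 454 - 458 - 457: 7+2+3 = 12
423 - 457: 7 = 7
423 - 445 - 457: 7+3 = 10
Cheapest is 423 - 457 at 7 m.

7 m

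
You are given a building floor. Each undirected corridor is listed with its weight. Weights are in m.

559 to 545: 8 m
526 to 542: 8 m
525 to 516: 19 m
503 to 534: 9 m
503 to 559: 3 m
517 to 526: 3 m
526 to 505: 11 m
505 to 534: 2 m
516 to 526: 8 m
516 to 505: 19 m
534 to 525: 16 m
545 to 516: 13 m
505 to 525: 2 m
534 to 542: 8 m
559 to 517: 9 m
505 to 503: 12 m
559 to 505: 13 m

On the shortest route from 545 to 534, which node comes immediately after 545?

Candidate routes:
545–559–505–534: 8+13+2 = 23
545–559–503–505–534: 8+3+12+2 = 25
545–559–503–534: 8+3+9 = 20
Cheapest is 545–559–503–534 at 20 m.
So from 545 the first move is to 559.

559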